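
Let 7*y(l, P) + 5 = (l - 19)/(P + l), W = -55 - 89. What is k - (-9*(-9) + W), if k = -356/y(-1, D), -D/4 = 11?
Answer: 25011/41 ≈ 610.02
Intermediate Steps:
D = -44 (D = -4*11 = -44)
W = -144
y(l, P) = -5/7 + (-19 + l)/(7*(P + l)) (y(l, P) = -5/7 + ((l - 19)/(P + l))/7 = -5/7 + ((-19 + l)/(P + l))/7 = -5/7 + (-19 + l)/(7*(P + l)))
k = 22428/41 (k = -356*7*(-44 - 1)/(-19 - 5*(-44) - 4*(-1)) = -356*(-315/(-19 + 220 + 4)) = -356/((⅐)*(-1/45)*205) = -356/(-41/63) = -356*(-63/41) = 22428/41 ≈ 547.02)
k - (-9*(-9) + W) = 22428/41 - (-9*(-9) - 144) = 22428/41 - (81 - 144) = 22428/41 - 1*(-63) = 22428/41 + 63 = 25011/41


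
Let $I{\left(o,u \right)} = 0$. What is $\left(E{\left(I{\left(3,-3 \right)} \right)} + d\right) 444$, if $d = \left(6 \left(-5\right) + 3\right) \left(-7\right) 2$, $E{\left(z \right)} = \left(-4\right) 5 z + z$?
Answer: $167832$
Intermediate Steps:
$E{\left(z \right)} = - 19 z$ ($E{\left(z \right)} = - 20 z + z = - 19 z$)
$d = 378$ ($d = \left(-30 + 3\right) \left(-7\right) 2 = \left(-27\right) \left(-7\right) 2 = 189 \cdot 2 = 378$)
$\left(E{\left(I{\left(3,-3 \right)} \right)} + d\right) 444 = \left(\left(-19\right) 0 + 378\right) 444 = \left(0 + 378\right) 444 = 378 \cdot 444 = 167832$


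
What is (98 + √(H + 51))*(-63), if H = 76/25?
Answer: -6174 - 63*√1351/5 ≈ -6637.1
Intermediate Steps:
H = 76/25 (H = 76*(1/25) = 76/25 ≈ 3.0400)
(98 + √(H + 51))*(-63) = (98 + √(76/25 + 51))*(-63) = (98 + √(1351/25))*(-63) = (98 + √1351/5)*(-63) = -6174 - 63*√1351/5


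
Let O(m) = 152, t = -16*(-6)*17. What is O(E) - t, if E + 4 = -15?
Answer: -1480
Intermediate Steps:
E = -19 (E = -4 - 15 = -19)
t = 1632 (t = 96*17 = 1632)
O(E) - t = 152 - 1*1632 = 152 - 1632 = -1480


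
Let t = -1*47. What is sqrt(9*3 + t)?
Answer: 2*I*sqrt(5) ≈ 4.4721*I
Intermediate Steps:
t = -47
sqrt(9*3 + t) = sqrt(9*3 - 47) = sqrt(27 - 47) = sqrt(-20) = 2*I*sqrt(5)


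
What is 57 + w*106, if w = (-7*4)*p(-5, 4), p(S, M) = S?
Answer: 14897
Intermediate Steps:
w = 140 (w = -7*4*(-5) = -28*(-5) = 140)
57 + w*106 = 57 + 140*106 = 57 + 14840 = 14897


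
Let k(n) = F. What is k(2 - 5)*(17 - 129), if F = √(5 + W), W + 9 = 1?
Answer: -112*I*√3 ≈ -193.99*I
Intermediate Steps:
W = -8 (W = -9 + 1 = -8)
F = I*√3 (F = √(5 - 8) = √(-3) = I*√3 ≈ 1.732*I)
k(n) = I*√3
k(2 - 5)*(17 - 129) = (I*√3)*(17 - 129) = (I*√3)*(-112) = -112*I*√3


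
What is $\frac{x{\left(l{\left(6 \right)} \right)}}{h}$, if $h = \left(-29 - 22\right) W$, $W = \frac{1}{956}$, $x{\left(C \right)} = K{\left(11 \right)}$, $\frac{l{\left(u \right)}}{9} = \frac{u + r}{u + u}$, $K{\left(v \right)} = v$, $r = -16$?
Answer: $- \frac{10516}{51} \approx -206.2$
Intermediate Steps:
$l{\left(u \right)} = \frac{9 \left(-16 + u\right)}{2 u}$ ($l{\left(u \right)} = 9 \frac{u - 16}{u + u} = 9 \frac{-16 + u}{2 u} = \frac{9 \left(-16 + u\right)}{2 u}$)
$x{\left(C \right)} = 11$
$W = \frac{1}{956} \approx 0.001046$
$h = - \frac{51}{956}$ ($h = \left(-29 - 22\right) \frac{1}{956} = \left(-51\right) \frac{1}{956} = - \frac{51}{956} \approx -0.053347$)
$\frac{x{\left(l{\left(6 \right)} \right)}}{h} = \frac{11}{- \frac{51}{956}} = 11 \left(- \frac{956}{51}\right) = - \frac{10516}{51}$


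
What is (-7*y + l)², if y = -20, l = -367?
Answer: 51529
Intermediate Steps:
(-7*y + l)² = (-7*(-20) - 367)² = (140 - 367)² = (-227)² = 51529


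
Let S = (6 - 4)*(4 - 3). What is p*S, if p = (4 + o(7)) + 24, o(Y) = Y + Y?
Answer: 84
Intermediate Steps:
o(Y) = 2*Y
S = 2 (S = 2*1 = 2)
p = 42 (p = (4 + 2*7) + 24 = (4 + 14) + 24 = 18 + 24 = 42)
p*S = 42*2 = 84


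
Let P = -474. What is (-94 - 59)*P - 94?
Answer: 72428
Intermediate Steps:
(-94 - 59)*P - 94 = (-94 - 59)*(-474) - 94 = -153*(-474) - 94 = 72522 - 94 = 72428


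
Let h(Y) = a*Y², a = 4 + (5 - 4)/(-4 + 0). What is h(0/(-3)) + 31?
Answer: 31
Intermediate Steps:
a = 15/4 (a = 4 + 1/(-4) = 4 + 1*(-¼) = 4 - ¼ = 15/4 ≈ 3.7500)
h(Y) = 15*Y²/4
h(0/(-3)) + 31 = 15*(0/(-3))²/4 + 31 = 15*(0*(-⅓))²/4 + 31 = (15/4)*0² + 31 = (15/4)*0 + 31 = 0 + 31 = 31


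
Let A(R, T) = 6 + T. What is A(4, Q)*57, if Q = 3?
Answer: 513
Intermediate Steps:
A(4, Q)*57 = (6 + 3)*57 = 9*57 = 513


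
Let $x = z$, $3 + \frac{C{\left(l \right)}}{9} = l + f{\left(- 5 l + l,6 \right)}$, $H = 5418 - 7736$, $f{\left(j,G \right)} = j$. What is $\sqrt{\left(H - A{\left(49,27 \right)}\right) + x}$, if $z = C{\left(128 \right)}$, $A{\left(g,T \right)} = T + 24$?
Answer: $2 i \sqrt{1463} \approx 76.498 i$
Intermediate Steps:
$A{\left(g,T \right)} = 24 + T$
$H = -2318$
$C{\left(l \right)} = -27 - 27 l$ ($C{\left(l \right)} = -27 + 9 \left(l + \left(- 5 l + l\right)\right) = -27 + 9 \left(l - 4 l\right) = -27 + 9 \left(- 3 l\right) = -27 - 27 l$)
$z = -3483$ ($z = -27 - 3456 = -3483$)
$x = -3483$
$\sqrt{\left(H - A{\left(49,27 \right)}\right) + x} = \sqrt{\left(-2318 - \left(24 + 27\right)\right) - 3483} = \sqrt{\left(-2318 - 51\right) - 3483} = \sqrt{-2369 - 3483} = \sqrt{-5852} = 2 i \sqrt{1463}$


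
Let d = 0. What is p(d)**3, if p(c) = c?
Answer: 0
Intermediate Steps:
p(d)**3 = 0**3 = 0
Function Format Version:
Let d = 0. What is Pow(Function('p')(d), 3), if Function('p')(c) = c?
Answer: 0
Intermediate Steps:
Pow(Function('p')(d), 3) = Pow(0, 3) = 0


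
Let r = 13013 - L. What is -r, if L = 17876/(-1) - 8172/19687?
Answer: -608119915/19687 ≈ -30889.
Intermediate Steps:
L = -351932984/19687 (L = 17876*(-1) - 8172*1/19687 = -17876 - 8172/19687 = -351932984/19687 ≈ -17876.)
r = 608119915/19687 (r = 13013 - 1*(-351932984/19687) = 13013 + 351932984/19687 = 608119915/19687 ≈ 30889.)
-r = -1*608119915/19687 = -608119915/19687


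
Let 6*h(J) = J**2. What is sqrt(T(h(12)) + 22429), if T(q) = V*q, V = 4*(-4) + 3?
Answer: sqrt(22117) ≈ 148.72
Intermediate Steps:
h(J) = J**2/6
V = -13 (V = -16 + 3 = -13)
T(q) = -13*q
sqrt(T(h(12)) + 22429) = sqrt(-13*12**2/6 + 22429) = sqrt(-13*144/6 + 22429) = sqrt(-13*24 + 22429) = sqrt(-312 + 22429) = sqrt(22117)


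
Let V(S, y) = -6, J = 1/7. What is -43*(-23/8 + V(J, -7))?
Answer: 3053/8 ≈ 381.63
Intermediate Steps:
J = ⅐ ≈ 0.14286
-43*(-23/8 + V(J, -7)) = -43*(-23/8 - 6) = -43*(-71/8) = 3053/8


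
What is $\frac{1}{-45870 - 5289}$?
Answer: $- \frac{1}{51159} \approx -1.9547 \cdot 10^{-5}$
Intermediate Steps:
$\frac{1}{-45870 - 5289} = \frac{1}{-51159} = - \frac{1}{51159}$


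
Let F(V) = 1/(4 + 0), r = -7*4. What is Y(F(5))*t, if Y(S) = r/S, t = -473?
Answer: 52976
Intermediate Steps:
r = -28
F(V) = 1/4
Y(S) = -28/S
Y(F(5))*t = -28/1/4*(-473) = -28*4*(-473) = -112*(-473) = 52976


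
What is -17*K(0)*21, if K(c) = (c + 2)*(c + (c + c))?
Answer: 0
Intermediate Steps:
K(c) = 3*c*(2 + c) (K(c) = (2 + c)*(c + 2*c) = (2 + c)*(3*c) = 3*c*(2 + c))
-17*K(0)*21 = -51*0*(2 + 0)*21 = -51*0*2*21 = -17*0*21 = 0*21 = 0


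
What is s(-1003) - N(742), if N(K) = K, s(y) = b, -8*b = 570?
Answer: -3253/4 ≈ -813.25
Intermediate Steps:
b = -285/4 (b = -1/8*570 = -285/4 ≈ -71.250)
s(y) = -285/4
s(-1003) - N(742) = -285/4 - 1*742 = -285/4 - 742 = -3253/4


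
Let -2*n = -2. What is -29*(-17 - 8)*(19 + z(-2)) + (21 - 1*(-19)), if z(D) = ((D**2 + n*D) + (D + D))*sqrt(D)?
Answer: 13815 - 1450*I*sqrt(2) ≈ 13815.0 - 2050.6*I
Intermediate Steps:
n = 1 (n = -1/2*(-2) = 1)
z(D) = sqrt(D)*(D**2 + 3*D) (z(D) = ((D**2 + 1*D) + (D + D))*sqrt(D) = ((D**2 + D) + 2*D)*sqrt(D) = ((D + D**2) + 2*D)*sqrt(D) = (D**2 + 3*D)*sqrt(D) = sqrt(D)*(D**2 + 3*D))
-29*(-17 - 8)*(19 + z(-2)) + (21 - 1*(-19)) = -29*(-17 - 8)*(19 + (-2)**(3/2)*(3 - 2)) + (21 - 1*(-19)) = -(-725)*(19 - 2*I*sqrt(2)*1) + (21 + 19) = -(-725)*(19 - 2*I*sqrt(2)) + 40 = -29*(-475 + 50*I*sqrt(2)) + 40 = (13775 - 1450*I*sqrt(2)) + 40 = 13815 - 1450*I*sqrt(2)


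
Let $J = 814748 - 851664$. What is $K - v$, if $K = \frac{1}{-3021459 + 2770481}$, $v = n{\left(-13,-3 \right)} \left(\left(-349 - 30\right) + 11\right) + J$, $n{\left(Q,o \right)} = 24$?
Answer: $\frac{11481741543}{250978} \approx 45748.0$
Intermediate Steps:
$J = -36916$
$v = -45748$ ($v = 24 \left(\left(-349 - 30\right) + 11\right) - 36916 = 24 \left(-379 + 11\right) - 36916 = 24 \left(-368\right) - 36916 = -8832 - 36916 = -45748$)
$K = - \frac{1}{250978}$ ($K = \frac{1}{-250978} = - \frac{1}{250978} \approx -3.9844 \cdot 10^{-6}$)
$K - v = - \frac{1}{250978} - -45748 = - \frac{1}{250978} + 45748 = \frac{11481741543}{250978}$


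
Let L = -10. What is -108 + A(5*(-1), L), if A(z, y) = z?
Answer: -113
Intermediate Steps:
-108 + A(5*(-1), L) = -108 + 5*(-1) = -108 - 5 = -113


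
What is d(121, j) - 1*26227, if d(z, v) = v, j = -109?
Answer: -26336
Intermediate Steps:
d(121, j) - 1*26227 = -109 - 1*26227 = -109 - 26227 = -26336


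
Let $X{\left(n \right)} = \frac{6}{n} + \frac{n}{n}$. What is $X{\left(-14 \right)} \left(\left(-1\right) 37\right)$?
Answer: $- \frac{148}{7} \approx -21.143$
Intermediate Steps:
$X{\left(n \right)} = 1 + \frac{6}{n}$ ($X{\left(n \right)} = \frac{6}{n} + 1 = 1 + \frac{6}{n}$)
$X{\left(-14 \right)} \left(\left(-1\right) 37\right) = \frac{6 - 14}{-14} \left(\left(-1\right) 37\right) = \left(- \frac{1}{14}\right) \left(-8\right) \left(-37\right) = \frac{4}{7} \left(-37\right) = - \frac{148}{7}$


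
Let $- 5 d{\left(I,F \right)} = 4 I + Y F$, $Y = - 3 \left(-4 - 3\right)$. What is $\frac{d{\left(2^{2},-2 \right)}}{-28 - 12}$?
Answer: $- \frac{13}{100} \approx -0.13$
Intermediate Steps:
$Y = 21$ ($Y = \left(-3\right) \left(-7\right) = 21$)
$d{\left(I,F \right)} = - \frac{21 F}{5} - \frac{4 I}{5}$ ($d{\left(I,F \right)} = - \frac{4 I + 21 F}{5} = - \frac{21 F}{5} - \frac{4 I}{5}$)
$\frac{d{\left(2^{2},-2 \right)}}{-28 - 12} = \frac{\left(- \frac{21}{5}\right) \left(-2\right) - \frac{4 \cdot 2^{2}}{5}}{-28 - 12} = \frac{\frac{42}{5} - \frac{16}{5}}{-40} = \left(\frac{42}{5} - \frac{16}{5}\right) \left(- \frac{1}{40}\right) = \frac{26}{5} \left(- \frac{1}{40}\right) = - \frac{13}{100}$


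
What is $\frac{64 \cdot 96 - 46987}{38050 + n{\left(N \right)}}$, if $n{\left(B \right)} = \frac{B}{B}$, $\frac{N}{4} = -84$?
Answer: $- \frac{40843}{38051} \approx -1.0734$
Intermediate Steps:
$N = -336$ ($N = 4 \left(-84\right) = -336$)
$n{\left(B \right)} = 1$
$\frac{64 \cdot 96 - 46987}{38050 + n{\left(N \right)}} = \frac{64 \cdot 96 - 46987}{38050 + 1} = \frac{6144 - 46987}{38051} = \left(-40843\right) \frac{1}{38051} = - \frac{40843}{38051}$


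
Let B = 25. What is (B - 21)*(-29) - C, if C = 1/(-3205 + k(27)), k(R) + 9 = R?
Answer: -369691/3187 ≈ -116.00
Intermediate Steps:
k(R) = -9 + R
C = -1/3187 (C = 1/(-3205 + (-9 + 27)) = 1/(-3205 + 18) = 1/(-3187) = -1/3187 ≈ -0.00031377)
(B - 21)*(-29) - C = (25 - 21)*(-29) - 1*(-1/3187) = 4*(-29) + 1/3187 = -116 + 1/3187 = -369691/3187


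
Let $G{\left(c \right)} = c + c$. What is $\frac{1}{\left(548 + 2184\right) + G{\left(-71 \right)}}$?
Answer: $\frac{1}{2590} \approx 0.0003861$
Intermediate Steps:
$G{\left(c \right)} = 2 c$
$\frac{1}{\left(548 + 2184\right) + G{\left(-71 \right)}} = \frac{1}{\left(548 + 2184\right) + 2 \left(-71\right)} = \frac{1}{2732 - 142} = \frac{1}{2590}$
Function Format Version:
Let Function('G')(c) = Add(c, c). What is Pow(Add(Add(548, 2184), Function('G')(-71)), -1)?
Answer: Rational(1, 2590) ≈ 0.00038610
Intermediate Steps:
Function('G')(c) = Mul(2, c)
Pow(Add(Add(548, 2184), Function('G')(-71)), -1) = Pow(Add(Add(548, 2184), Mul(2, -71)), -1) = Pow(Add(2732, -142), -1) = Pow(2590, -1) = Rational(1, 2590)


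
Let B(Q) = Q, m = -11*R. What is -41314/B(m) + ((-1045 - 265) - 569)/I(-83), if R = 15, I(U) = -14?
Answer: 888431/2310 ≈ 384.60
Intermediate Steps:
m = -165 (m = -11*15 = -165)
-41314/B(m) + ((-1045 - 265) - 569)/I(-83) = -41314/(-165) + ((-1045 - 265) - 569)/(-14) = -41314*(-1/165) + (-1310 - 569)*(-1/14) = 41314/165 - 1879*(-1/14) = 41314/165 + 1879/14 = 888431/2310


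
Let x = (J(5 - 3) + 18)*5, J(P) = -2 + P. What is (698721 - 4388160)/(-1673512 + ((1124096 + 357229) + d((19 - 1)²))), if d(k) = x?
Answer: 3689439/192097 ≈ 19.206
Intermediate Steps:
x = 90 (x = ((-2 + (5 - 3)) + 18)*5 = ((-2 + 2) + 18)*5 = (0 + 18)*5 = 18*5 = 90)
d(k) = 90
(698721 - 4388160)/(-1673512 + ((1124096 + 357229) + d((19 - 1)²))) = (698721 - 4388160)/(-1673512 + ((1124096 + 357229) + 90)) = -3689439/(-1673512 + (1481325 + 90)) = -3689439/(-1673512 + 1481415) = -3689439/(-192097) = -3689439*(-1/192097) = 3689439/192097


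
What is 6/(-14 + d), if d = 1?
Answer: -6/13 ≈ -0.46154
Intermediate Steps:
6/(-14 + d) = 6/(-14 + 1) = 6/(-13) = -1/13*6 = -6/13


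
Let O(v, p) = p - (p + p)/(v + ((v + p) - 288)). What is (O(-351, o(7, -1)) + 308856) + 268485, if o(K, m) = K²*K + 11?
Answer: 30617894/53 ≈ 5.7770e+5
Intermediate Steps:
o(K, m) = 11 + K³ (o(K, m) = K³ + 11 = 11 + K³)
O(v, p) = p - 2*p/(-288 + p + 2*v) (O(v, p) = p - 2*p/(v + ((p + v) - 288)) = p - 2*p/(v + (-288 + p + v)) = p - 2*p/(-288 + p + 2*v))
(O(-351, o(7, -1)) + 308856) + 268485 = ((11 + 7³)*(-290 + (11 + 7³) + 2*(-351))/(-288 + (11 + 7³) + 2*(-351)) + 308856) + 268485 = ((11 + 343)*(-290 + (11 + 343) - 702)/(-288 + (11 + 343) - 702) + 308856) + 268485 = (354*(-290 + 354 - 702)/(-288 + 354 - 702) + 308856) + 268485 = (354*(-638)/(-636) + 308856) + 268485 = (354*(-1/636)*(-638) + 308856) + 268485 = (18821/53 + 308856) + 268485 = 16388189/53 + 268485 = 30617894/53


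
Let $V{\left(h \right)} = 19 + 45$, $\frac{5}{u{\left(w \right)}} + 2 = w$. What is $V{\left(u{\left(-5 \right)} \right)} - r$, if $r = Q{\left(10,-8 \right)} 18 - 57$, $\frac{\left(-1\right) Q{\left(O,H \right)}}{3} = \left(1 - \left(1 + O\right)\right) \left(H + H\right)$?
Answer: $8761$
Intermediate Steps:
$u{\left(w \right)} = \frac{5}{-2 + w}$
$Q{\left(O,H \right)} = 6 H O$ ($Q{\left(O,H \right)} = - 3 \left(1 - \left(1 + O\right)\right) \left(H + H\right) = - 3 - O 2 H = - 3 \left(- 2 H O\right) = 6 H O$)
$V{\left(h \right)} = 64$
$r = -8697$ ($r = 6 \left(-8\right) 10 \cdot 18 - 57 = \left(-480\right) 18 - 57 = -8640 - 57 = -8697$)
$V{\left(u{\left(-5 \right)} \right)} - r = 64 - -8697 = 64 + 8697 = 8761$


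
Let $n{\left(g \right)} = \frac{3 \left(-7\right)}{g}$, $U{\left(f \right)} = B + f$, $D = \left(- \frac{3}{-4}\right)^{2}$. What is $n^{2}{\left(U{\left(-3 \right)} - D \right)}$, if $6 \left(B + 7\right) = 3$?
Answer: $\frac{2304}{529} \approx 4.3554$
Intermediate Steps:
$B = - \frac{13}{2}$ ($B = -7 + \frac{1}{6} \cdot 3 = -7 + \frac{1}{2} = - \frac{13}{2} \approx -6.5$)
$D = \frac{9}{16}$ ($D = \left(\left(-3\right) \left(- \frac{1}{4}\right)\right)^{2} = \left(\frac{3}{4}\right)^{2} = \frac{9}{16} \approx 0.5625$)
$U{\left(f \right)} = - \frac{13}{2} + f$
$n{\left(g \right)} = - \frac{21}{g}$
$n^{2}{\left(U{\left(-3 \right)} - D \right)} = \left(- \frac{21}{\left(- \frac{13}{2} - 3\right) - \frac{9}{16}}\right)^{2} = \left(- \frac{21}{- \frac{19}{2} - \frac{9}{16}}\right)^{2} = \left(- \frac{21}{- \frac{161}{16}}\right)^{2} = \left(\left(-21\right) \left(- \frac{16}{161}\right)\right)^{2} = \left(\frac{48}{23}\right)^{2} = \frac{2304}{529}$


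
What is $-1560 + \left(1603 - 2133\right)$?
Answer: $-2090$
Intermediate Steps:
$-1560 + \left(1603 - 2133\right) = -1560 - 530 = -2090$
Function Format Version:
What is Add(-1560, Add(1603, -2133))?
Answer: -2090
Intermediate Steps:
Add(-1560, Add(1603, -2133)) = Add(-1560, -530) = -2090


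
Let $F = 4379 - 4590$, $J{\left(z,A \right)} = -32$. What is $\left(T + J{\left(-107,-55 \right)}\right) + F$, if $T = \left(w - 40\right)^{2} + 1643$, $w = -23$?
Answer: $5369$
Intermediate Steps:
$F = -211$
$T = 5612$ ($T = \left(-23 - 40\right)^{2} + 1643 = \left(-63\right)^{2} + 1643 = 3969 + 1643 = 5612$)
$\left(T + J{\left(-107,-55 \right)}\right) + F = \left(5612 - 32\right) - 211 = 5580 - 211 = 5369$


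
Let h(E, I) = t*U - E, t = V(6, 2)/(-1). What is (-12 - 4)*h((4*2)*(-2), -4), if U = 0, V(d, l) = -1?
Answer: -256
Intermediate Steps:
t = 1 (t = -1/(-1) = -1*(-1) = 1)
h(E, I) = -E (h(E, I) = 1*0 - E = 0 - E = -E)
(-12 - 4)*h((4*2)*(-2), -4) = (-12 - 4)*(-4*2*(-2)) = -(-16)*8*(-2) = -(-16)*(-16) = -16*16 = -256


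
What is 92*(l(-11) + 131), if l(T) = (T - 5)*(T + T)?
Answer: 44436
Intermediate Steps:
l(T) = 2*T*(-5 + T) (l(T) = (-5 + T)*(2*T) = 2*T*(-5 + T))
92*(l(-11) + 131) = 92*(2*(-11)*(-5 - 11) + 131) = 92*(2*(-11)*(-16) + 131) = 92*(352 + 131) = 92*483 = 44436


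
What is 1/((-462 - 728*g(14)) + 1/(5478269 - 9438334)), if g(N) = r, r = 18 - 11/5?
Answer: -3960065/47379801687 ≈ -8.3581e-5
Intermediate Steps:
r = 79/5 (r = 18 - 11*⅕ = 18 - 11/5 = 79/5 ≈ 15.800)
g(N) = 79/5
1/((-462 - 728*g(14)) + 1/(5478269 - 9438334)) = 1/((-462 - 728*79/5) + 1/(5478269 - 9438334)) = 1/((-462 - 57512/5) + 1/(-3960065)) = 1/(-59822/5 - 1/3960065) = 1/(-47379801687/3960065) = -3960065/47379801687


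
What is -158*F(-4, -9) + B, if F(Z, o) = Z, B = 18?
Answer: 650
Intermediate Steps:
-158*F(-4, -9) + B = -158*(-4) + 18 = 632 + 18 = 650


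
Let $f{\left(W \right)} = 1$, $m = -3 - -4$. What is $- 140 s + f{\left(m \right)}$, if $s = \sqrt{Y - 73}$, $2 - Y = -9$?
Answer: $1 - 140 i \sqrt{62} \approx 1.0 - 1102.4 i$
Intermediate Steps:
$Y = 11$ ($Y = 2 - -9 = 2 + 9 = 11$)
$m = 1$ ($m = -3 + 4 = 1$)
$s = i \sqrt{62}$ ($s = \sqrt{11 - 73} = \sqrt{-62} = i \sqrt{62} \approx 7.874 i$)
$- 140 s + f{\left(m \right)} = - 140 i \sqrt{62} + 1 = 1 - 140 i \sqrt{62}$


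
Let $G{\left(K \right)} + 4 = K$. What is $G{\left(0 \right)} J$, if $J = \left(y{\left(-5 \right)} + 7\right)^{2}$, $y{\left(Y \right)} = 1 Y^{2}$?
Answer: $-4096$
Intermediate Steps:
$G{\left(K \right)} = -4 + K$
$y{\left(Y \right)} = Y^{2}$
$J = 1024$ ($J = \left(\left(-5\right)^{2} + 7\right)^{2} = \left(25 + 7\right)^{2} = 32^{2} = 1024$)
$G{\left(0 \right)} J = \left(-4 + 0\right) 1024 = \left(-4\right) 1024 = -4096$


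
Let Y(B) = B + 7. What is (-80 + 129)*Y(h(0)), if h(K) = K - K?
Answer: 343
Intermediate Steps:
h(K) = 0
Y(B) = 7 + B
(-80 + 129)*Y(h(0)) = (-80 + 129)*(7 + 0) = 49*7 = 343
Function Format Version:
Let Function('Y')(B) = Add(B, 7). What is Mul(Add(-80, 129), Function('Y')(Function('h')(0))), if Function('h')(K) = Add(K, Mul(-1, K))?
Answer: 343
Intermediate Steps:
Function('h')(K) = 0
Function('Y')(B) = Add(7, B)
Mul(Add(-80, 129), Function('Y')(Function('h')(0))) = Mul(Add(-80, 129), Add(7, 0)) = Mul(49, 7) = 343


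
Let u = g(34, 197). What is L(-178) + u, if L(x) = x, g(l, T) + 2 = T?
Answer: 17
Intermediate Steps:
g(l, T) = -2 + T
u = 195 (u = -2 + 197 = 195)
L(-178) + u = -178 + 195 = 17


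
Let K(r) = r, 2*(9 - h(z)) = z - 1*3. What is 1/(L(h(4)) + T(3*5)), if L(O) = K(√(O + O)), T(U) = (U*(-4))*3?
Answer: -180/32383 - √17/32383 ≈ -0.0056858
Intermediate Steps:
T(U) = -12*U (T(U) = -4*U*3 = -12*U)
h(z) = 21/2 - z/2 (h(z) = 9 - (z - 1*3)/2 = 9 - (z - 3)/2 = 9 - (-3 + z)/2 = 9 + (3/2 - z/2) = 21/2 - z/2)
L(O) = √2*√O (L(O) = √(O + O) = √(2*O) = √2*√O)
1/(L(h(4)) + T(3*5)) = 1/(√2*√(21/2 - ½*4) - 36*5) = 1/(√2*√(21/2 - 2) - 12*15) = 1/(√2*√(17/2) - 180) = 1/(√2*(√34/2) - 180) = 1/(√17 - 180) = 1/(-180 + √17)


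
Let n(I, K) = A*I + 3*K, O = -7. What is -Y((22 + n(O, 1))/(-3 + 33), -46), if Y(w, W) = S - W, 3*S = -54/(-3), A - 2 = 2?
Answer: -52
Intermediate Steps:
A = 4 (A = 2 + 2 = 4)
S = 6 (S = (-54/(-3))/3 = (-54*(-⅓))/3 = (⅓)*18 = 6)
n(I, K) = 3*K + 4*I (n(I, K) = 4*I + 3*K = 3*K + 4*I)
Y(w, W) = 6 - W
-Y((22 + n(O, 1))/(-3 + 33), -46) = -(6 - 1*(-46)) = -(6 + 46) = -1*52 = -52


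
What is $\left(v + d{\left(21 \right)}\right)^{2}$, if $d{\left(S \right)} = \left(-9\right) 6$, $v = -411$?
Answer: $216225$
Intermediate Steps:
$d{\left(S \right)} = -54$
$\left(v + d{\left(21 \right)}\right)^{2} = \left(-411 - 54\right)^{2} = \left(-465\right)^{2} = 216225$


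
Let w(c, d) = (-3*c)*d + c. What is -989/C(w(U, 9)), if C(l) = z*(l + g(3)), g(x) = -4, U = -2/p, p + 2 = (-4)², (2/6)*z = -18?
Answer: -6923/108 ≈ -64.102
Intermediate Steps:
z = -54 (z = 3*(-18) = -54)
p = 14 (p = -2 + (-4)² = -2 + 16 = 14)
U = -⅐ (U = -2/14 = -2*1/14 = -⅐ ≈ -0.14286)
w(c, d) = c - 3*c*d (w(c, d) = -3*c*d + c = c - 3*c*d)
C(l) = 216 - 54*l (C(l) = -54*(l - 4) = -54*(-4 + l) = 216 - 54*l)
-989/C(w(U, 9)) = -989/(216 - (-54)*(1 - 3*9)/7) = -989/(216 - (-54)*(1 - 27)/7) = -989/(216 - (-54)*(-26)/7) = -989/(216 - 54*26/7) = -989/(216 - 1404/7) = -989/108/7 = -989*7/108 = -6923/108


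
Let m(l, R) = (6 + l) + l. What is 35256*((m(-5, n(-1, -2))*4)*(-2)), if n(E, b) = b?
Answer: 1128192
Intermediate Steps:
m(l, R) = 6 + 2*l
35256*((m(-5, n(-1, -2))*4)*(-2)) = 35256*(((6 + 2*(-5))*4)*(-2)) = 35256*(((6 - 10)*4)*(-2)) = 35256*(-4*4*(-2)) = 35256*(-16*(-2)) = 35256*32 = 1128192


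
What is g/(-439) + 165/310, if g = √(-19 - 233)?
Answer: 33/62 - 6*I*√7/439 ≈ 0.53226 - 0.036161*I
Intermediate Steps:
g = 6*I*√7 (g = √(-252) = 6*I*√7 ≈ 15.875*I)
g/(-439) + 165/310 = (6*I*√7)/(-439) + 165/310 = (6*I*√7)*(-1/439) + 165*(1/310) = -6*I*√7/439 + 33/62 = 33/62 - 6*I*√7/439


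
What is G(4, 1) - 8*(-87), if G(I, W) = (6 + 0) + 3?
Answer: 705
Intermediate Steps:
G(I, W) = 9 (G(I, W) = 6 + 3 = 9)
G(4, 1) - 8*(-87) = 9 - 8*(-87) = 9 + 696 = 705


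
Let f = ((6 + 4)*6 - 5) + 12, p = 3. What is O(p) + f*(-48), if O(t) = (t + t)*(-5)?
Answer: -3246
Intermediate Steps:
O(t) = -10*t (O(t) = (2*t)*(-5) = -10*t)
f = 67 (f = (10*6 - 5) + 12 = (60 - 5) + 12 = 55 + 12 = 67)
O(p) + f*(-48) = -10*3 + 67*(-48) = -30 - 3216 = -3246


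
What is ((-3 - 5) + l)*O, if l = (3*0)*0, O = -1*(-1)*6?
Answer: -48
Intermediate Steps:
O = 6 (O = 1*6 = 6)
l = 0 (l = 0*0 = 0)
((-3 - 5) + l)*O = ((-3 - 5) + 0)*6 = (-8 + 0)*6 = -8*6 = -48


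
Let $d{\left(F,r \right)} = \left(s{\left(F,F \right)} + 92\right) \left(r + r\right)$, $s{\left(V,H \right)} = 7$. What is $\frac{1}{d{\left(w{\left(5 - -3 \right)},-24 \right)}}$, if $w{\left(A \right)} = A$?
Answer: $- \frac{1}{4752} \approx -0.00021044$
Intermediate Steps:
$d{\left(F,r \right)} = 198 r$ ($d{\left(F,r \right)} = \left(7 + 92\right) \left(r + r\right) = 99 \cdot 2 r = 198 r$)
$\frac{1}{d{\left(w{\left(5 - -3 \right)},-24 \right)}} = \frac{1}{198 \left(-24\right)} = \frac{1}{-4752} = - \frac{1}{4752}$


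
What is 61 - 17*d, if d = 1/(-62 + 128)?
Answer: 4009/66 ≈ 60.742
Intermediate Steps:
d = 1/66 ≈ 0.015152
61 - 17*d = 61 - 17*1/66 = 61 - 17/66 = 4009/66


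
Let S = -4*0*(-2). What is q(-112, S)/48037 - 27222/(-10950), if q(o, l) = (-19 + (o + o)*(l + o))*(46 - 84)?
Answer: -138235571/7969775 ≈ -17.345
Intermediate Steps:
S = 0 (S = 0*(-2) = 0)
q(o, l) = 722 - 76*o*(l + o) (q(o, l) = (-19 + (2*o)*(l + o))*(-38) = (-19 + 2*o*(l + o))*(-38) = 722 - 76*o*(l + o))
q(-112, S)/48037 - 27222/(-10950) = (722 - 76*(-112)² - 76*0*(-112))/48037 - 27222/(-10950) = (722 - 76*12544 + 0)*(1/48037) - 27222*(-1/10950) = (722 - 953344 + 0)*(1/48037) + 4537/1825 = -952622*1/48037 + 4537/1825 = -86602/4367 + 4537/1825 = -138235571/7969775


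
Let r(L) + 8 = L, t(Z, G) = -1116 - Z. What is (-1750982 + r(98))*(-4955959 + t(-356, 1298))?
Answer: 8678679643348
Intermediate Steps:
r(L) = -8 + L
(-1750982 + r(98))*(-4955959 + t(-356, 1298)) = (-1750982 + (-8 + 98))*(-4955959 + (-1116 - 1*(-356))) = (-1750982 + 90)*(-4955959 + (-1116 + 356)) = -1750892*(-4955959 - 760) = -1750892*(-4956719) = 8678679643348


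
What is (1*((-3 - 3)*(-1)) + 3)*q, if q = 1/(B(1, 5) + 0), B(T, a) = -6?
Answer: -3/2 ≈ -1.5000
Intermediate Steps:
q = -⅙ (q = 1/(-6 + 0) = 1/(-6) = -⅙ ≈ -0.16667)
(1*((-3 - 3)*(-1)) + 3)*q = (1*((-3 - 3)*(-1)) + 3)*(-⅙) = (1*(-6*(-1)) + 3)*(-⅙) = (1*6 + 3)*(-⅙) = (6 + 3)*(-⅙) = 9*(-⅙) = -3/2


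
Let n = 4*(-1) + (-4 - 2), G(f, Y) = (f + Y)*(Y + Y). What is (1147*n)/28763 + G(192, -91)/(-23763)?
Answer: 256159856/683495169 ≈ 0.37478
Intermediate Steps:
G(f, Y) = 2*Y*(Y + f) (G(f, Y) = (Y + f)*(2*Y) = 2*Y*(Y + f))
n = -10 (n = -4 - 6 = -10)
(1147*n)/28763 + G(192, -91)/(-23763) = (1147*(-10))/28763 + (2*(-91)*(-91 + 192))/(-23763) = -11470*1/28763 + (2*(-91)*101)*(-1/23763) = -11470/28763 - 18382*(-1/23763) = -11470/28763 + 18382/23763 = 256159856/683495169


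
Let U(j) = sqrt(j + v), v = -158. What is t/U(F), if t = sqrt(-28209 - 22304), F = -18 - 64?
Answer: sqrt(757695)/60 ≈ 14.508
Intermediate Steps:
F = -82
t = I*sqrt(50513) (t = sqrt(-50513) = I*sqrt(50513) ≈ 224.75*I)
U(j) = sqrt(-158 + j) (U(j) = sqrt(j - 158) = sqrt(-158 + j))
t/U(F) = (I*sqrt(50513))/(sqrt(-158 - 82)) = (I*sqrt(50513))/(sqrt(-240)) = (I*sqrt(50513))/((4*I*sqrt(15))) = (I*sqrt(50513))*(-I*sqrt(15)/60) = sqrt(757695)/60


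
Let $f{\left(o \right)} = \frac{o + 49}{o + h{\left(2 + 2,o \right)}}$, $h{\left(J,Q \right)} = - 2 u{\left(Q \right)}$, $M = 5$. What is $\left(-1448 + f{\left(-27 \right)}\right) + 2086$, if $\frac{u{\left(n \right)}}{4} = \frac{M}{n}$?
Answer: $\frac{438988}{689} \approx 637.14$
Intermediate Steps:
$u{\left(n \right)} = \frac{20}{n}$ ($u{\left(n \right)} = 4 \frac{5}{n} = \frac{20}{n}$)
$h{\left(J,Q \right)} = - \frac{40}{Q}$ ($h{\left(J,Q \right)} = - 2 \frac{20}{Q} = - \frac{40}{Q}$)
$f{\left(o \right)} = \frac{49 + o}{o - \frac{40}{o}}$ ($f{\left(o \right)} = \frac{o + 49}{o - \frac{40}{o}} = \frac{49 + o}{o - \frac{40}{o}}$)
$\left(-1448 + f{\left(-27 \right)}\right) + 2086 = \left(-1448 - \frac{27 \left(49 - 27\right)}{-40 + \left(-27\right)^{2}}\right) + 2086 = \left(-1448 - 27 \frac{1}{-40 + 729} \cdot 22\right) + 2086 = \left(-1448 - 27 \cdot \frac{1}{689} \cdot 22\right) + 2086 = \left(-1448 - \frac{27}{689} \cdot 22\right) + 2086 = \left(-1448 - \frac{594}{689}\right) + 2086 = - \frac{998266}{689} + 2086 = \frac{438988}{689}$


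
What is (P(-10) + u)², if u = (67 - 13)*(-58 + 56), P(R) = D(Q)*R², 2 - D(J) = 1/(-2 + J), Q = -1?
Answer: 141376/9 ≈ 15708.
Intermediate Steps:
D(J) = 2 - 1/(-2 + J)
P(R) = 7*R²/3 (P(R) = ((-5 + 2*(-1))/(-2 - 1))*R² = ((-5 - 2)/(-3))*R² = (-⅓*(-7))*R² = 7*R²/3)
u = -108 (u = 54*(-2) = -108)
(P(-10) + u)² = ((7/3)*(-10)² - 108)² = ((7/3)*100 - 108)² = (700/3 - 108)² = (376/3)² = 141376/9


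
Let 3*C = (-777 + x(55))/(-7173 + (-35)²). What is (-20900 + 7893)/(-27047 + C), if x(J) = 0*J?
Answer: 77365636/160875297 ≈ 0.48090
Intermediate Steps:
x(J) = 0
C = 259/5948 (C = ((-777 + 0)/(-7173 + (-35)²))/3 = (-777/(-7173 + 1225))/3 = (-777/(-5948))/3 = (-777*(-1/5948))/3 = (⅓)*(777/5948) = 259/5948 ≈ 0.043544)
(-20900 + 7893)/(-27047 + C) = (-20900 + 7893)/(-27047 + 259/5948) = -13007/(-160875297/5948) = -13007*(-5948/160875297) = 77365636/160875297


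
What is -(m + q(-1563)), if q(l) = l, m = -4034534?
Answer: 4036097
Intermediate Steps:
-(m + q(-1563)) = -(-4034534 - 1563) = -1*(-4036097) = 4036097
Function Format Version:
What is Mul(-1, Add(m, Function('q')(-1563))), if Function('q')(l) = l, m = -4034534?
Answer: 4036097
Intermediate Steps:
Mul(-1, Add(m, Function('q')(-1563))) = Mul(-1, Add(-4034534, -1563)) = Mul(-1, -4036097) = 4036097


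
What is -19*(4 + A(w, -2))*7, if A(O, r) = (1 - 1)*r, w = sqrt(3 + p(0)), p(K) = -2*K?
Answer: -532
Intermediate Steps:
w = sqrt(3) (w = sqrt(3 - 2*0) = sqrt(3 + 0) = sqrt(3) ≈ 1.7320)
A(O, r) = 0 (A(O, r) = 0*r = 0)
-19*(4 + A(w, -2))*7 = -19*(4 + 0)*7 = -76*7 = -19*28 = -532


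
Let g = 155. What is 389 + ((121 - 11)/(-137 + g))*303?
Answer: 6722/3 ≈ 2240.7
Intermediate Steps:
389 + ((121 - 11)/(-137 + g))*303 = 389 + ((121 - 11)/(-137 + 155))*303 = 389 + (110/18)*303 = 389 + (110*(1/18))*303 = 389 + (55/9)*303 = 389 + 5555/3 = 6722/3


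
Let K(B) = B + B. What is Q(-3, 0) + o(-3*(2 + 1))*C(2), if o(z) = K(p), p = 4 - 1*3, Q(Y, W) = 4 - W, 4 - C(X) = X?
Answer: 8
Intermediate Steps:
C(X) = 4 - X
p = 1 (p = 4 - 3 = 1)
K(B) = 2*B
o(z) = 2 (o(z) = 2*1 = 2)
Q(-3, 0) + o(-3*(2 + 1))*C(2) = (4 - 1*0) + 2*(4 - 1*2) = (4 + 0) + 2*(4 - 2) = 4 + 2*2 = 4 + 4 = 8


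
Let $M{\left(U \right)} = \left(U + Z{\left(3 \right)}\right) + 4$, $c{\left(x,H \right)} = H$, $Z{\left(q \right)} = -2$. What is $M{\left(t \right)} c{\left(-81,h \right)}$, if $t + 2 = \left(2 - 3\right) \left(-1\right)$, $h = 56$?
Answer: $56$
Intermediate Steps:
$t = -1$ ($t = -2 + \left(2 - 3\right) \left(-1\right) = -2 - -1 = -2 + 1 = -1$)
$M{\left(U \right)} = 2 + U$ ($M{\left(U \right)} = \left(U - 2\right) + 4 = \left(-2 + U\right) + 4 = 2 + U$)
$M{\left(t \right)} c{\left(-81,h \right)} = \left(2 - 1\right) 56 = 1 \cdot 56 = 56$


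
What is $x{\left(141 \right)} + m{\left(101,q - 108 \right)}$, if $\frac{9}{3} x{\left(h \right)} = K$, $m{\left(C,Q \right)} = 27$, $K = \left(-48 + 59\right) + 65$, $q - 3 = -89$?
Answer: $\frac{157}{3} \approx 52.333$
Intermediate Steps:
$q = -86$ ($q = 3 - 89 = -86$)
$K = 76$ ($K = 11 + 65 = 76$)
$x{\left(h \right)} = \frac{76}{3}$ ($x{\left(h \right)} = \frac{1}{3} \cdot 76 = \frac{76}{3}$)
$x{\left(141 \right)} + m{\left(101,q - 108 \right)} = \frac{76}{3} + 27 = \frac{157}{3}$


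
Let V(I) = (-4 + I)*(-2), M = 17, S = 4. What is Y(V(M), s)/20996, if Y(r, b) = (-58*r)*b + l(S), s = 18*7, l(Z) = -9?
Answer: 189999/20996 ≈ 9.0493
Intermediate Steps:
V(I) = 8 - 2*I
s = 126
Y(r, b) = -9 - 58*b*r (Y(r, b) = (-58*r)*b - 9 = -58*b*r - 9 = -9 - 58*b*r)
Y(V(M), s)/20996 = (-9 - 58*126*(8 - 2*17))/20996 = (-9 - 58*126*(8 - 34))*(1/20996) = (-9 - 58*126*(-26))*(1/20996) = (-9 + 190008)*(1/20996) = 189999*(1/20996) = 189999/20996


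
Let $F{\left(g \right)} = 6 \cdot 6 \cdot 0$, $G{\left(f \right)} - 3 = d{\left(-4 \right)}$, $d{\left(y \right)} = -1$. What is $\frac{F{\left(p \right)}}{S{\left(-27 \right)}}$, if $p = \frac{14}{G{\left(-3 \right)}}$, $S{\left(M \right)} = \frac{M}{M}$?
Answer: $0$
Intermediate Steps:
$G{\left(f \right)} = 2$ ($G{\left(f \right)} = 3 - 1 = 2$)
$S{\left(M \right)} = 1$
$p = 7$ ($p = \frac{14}{2} = 14 \cdot \frac{1}{2} = 7$)
$F{\left(g \right)} = 0$ ($F{\left(g \right)} = 36 \cdot 0 = 0$)
$\frac{F{\left(p \right)}}{S{\left(-27 \right)}} = \frac{0}{1} = 0 \cdot 1 = 0$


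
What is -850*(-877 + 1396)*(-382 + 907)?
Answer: -231603750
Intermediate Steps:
-850*(-877 + 1396)*(-382 + 907) = -441150*525 = -850*272475 = -231603750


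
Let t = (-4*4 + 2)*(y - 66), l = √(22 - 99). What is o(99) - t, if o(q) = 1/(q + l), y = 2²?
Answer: (-868*√77 + 85931*I)/(√77 - 99*I) ≈ -867.99 - 0.00088829*I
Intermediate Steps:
y = 4
l = I*√77 (l = √(-77) = I*√77 ≈ 8.775*I)
t = 868 (t = (-4*4 + 2)*(4 - 66) = (-16 + 2)*(-62) = -14*(-62) = 868)
o(q) = 1/(q + I*√77)
o(99) - t = 1/(99 + I*√77) - 1*868 = 1/(99 + I*√77) - 868 = -868 + 1/(99 + I*√77)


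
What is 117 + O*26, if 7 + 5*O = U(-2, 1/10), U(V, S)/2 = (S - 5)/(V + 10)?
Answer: 7423/100 ≈ 74.230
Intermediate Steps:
U(V, S) = 2*(-5 + S)/(10 + V) (U(V, S) = 2*((S - 5)/(V + 10)) = 2*((-5 + S)/(10 + V)) = 2*(-5 + S)/(10 + V))
O = -329/200 (O = -7/5 + (2*(-5 + 1/10)/(10 - 2))/5 = -7/5 + (2*(-5 + ⅒)/8)/5 = -7/5 + (2*(⅛)*(-49/10))/5 = -7/5 + (⅕)*(-49/40) = -7/5 - 49/200 = -329/200 ≈ -1.6450)
117 + O*26 = 117 - 329/200*26 = 117 - 4277/100 = 7423/100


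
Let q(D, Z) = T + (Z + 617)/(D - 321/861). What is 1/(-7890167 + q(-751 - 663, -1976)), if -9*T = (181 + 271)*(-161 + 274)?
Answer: -3653325/28846073870278 ≈ -1.2665e-7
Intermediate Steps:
T = -51076/9 (T = -(181 + 271)*(-161 + 274)/9 = -452*113/9 = -⅑*51076 = -51076/9 ≈ -5675.1)
q(D, Z) = -51076/9 + (617 + Z)/(-107/287 + D) (q(D, Z) = -51076/9 + (Z + 617)/(D - 321/861) = -51076/9 + (617 + Z)/(D - 321*1/861) = -51076/9 + (617 + Z)/(D - 107/287) = -51076/9 + (617 + Z)/(-107/287 + D))
1/(-7890167 + q(-751 - 663, -1976)) = 1/(-7890167 + (7058843 - 14658812*(-751 - 663) + 2583*(-1976))/(9*(-107 + 287*(-751 - 663)))) = 1/(-7890167 + (7058843 - 14658812*(-1414) - 5104008)/(9*(-107 + 287*(-1414)))) = 1/(-7890167 + (7058843 + 20727560168 - 5104008)/(9*(-107 - 405818))) = 1/(-7890167 + (⅑)*20729515003/(-405925)) = 1/(-7890167 + (⅑)*(-1/405925)*20729515003) = 1/(-7890167 - 20729515003/3653325) = 1/(-28846073870278/3653325) = -3653325/28846073870278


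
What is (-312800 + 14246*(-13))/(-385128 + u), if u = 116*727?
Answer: 248999/150398 ≈ 1.6556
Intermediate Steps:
u = 84332
(-312800 + 14246*(-13))/(-385128 + u) = (-312800 + 14246*(-13))/(-385128 + 84332) = (-312800 - 185198)/(-300796) = -497998*(-1/300796) = 248999/150398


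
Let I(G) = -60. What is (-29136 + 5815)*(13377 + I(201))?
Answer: -310565757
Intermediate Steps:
(-29136 + 5815)*(13377 + I(201)) = (-29136 + 5815)*(13377 - 60) = -23321*13317 = -310565757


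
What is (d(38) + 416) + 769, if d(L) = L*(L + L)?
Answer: 4073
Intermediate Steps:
d(L) = 2*L**2 (d(L) = L*(2*L) = 2*L**2)
(d(38) + 416) + 769 = (2*38**2 + 416) + 769 = (2*1444 + 416) + 769 = (2888 + 416) + 769 = 3304 + 769 = 4073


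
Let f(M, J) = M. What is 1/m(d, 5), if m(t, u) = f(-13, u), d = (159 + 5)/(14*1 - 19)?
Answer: -1/13 ≈ -0.076923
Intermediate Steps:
d = -164/5 (d = 164/(14 - 19) = 164/(-5) = 164*(-1/5) = -164/5 ≈ -32.800)
m(t, u) = -13
1/m(d, 5) = 1/(-13) = -1/13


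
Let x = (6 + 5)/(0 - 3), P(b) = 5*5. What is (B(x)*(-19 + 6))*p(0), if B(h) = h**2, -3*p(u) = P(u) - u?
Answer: 39325/27 ≈ 1456.5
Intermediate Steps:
P(b) = 25
p(u) = -25/3 + u/3 (p(u) = -(25 - u)/3 = -25/3 + u/3)
x = -11/3 (x = 11/(-3) = 11*(-1/3) = -11/3 ≈ -3.6667)
(B(x)*(-19 + 6))*p(0) = ((-11/3)**2*(-19 + 6))*(-25/3 + (1/3)*0) = ((121/9)*(-13))*(-25/3 + 0) = -1573/9*(-25/3) = 39325/27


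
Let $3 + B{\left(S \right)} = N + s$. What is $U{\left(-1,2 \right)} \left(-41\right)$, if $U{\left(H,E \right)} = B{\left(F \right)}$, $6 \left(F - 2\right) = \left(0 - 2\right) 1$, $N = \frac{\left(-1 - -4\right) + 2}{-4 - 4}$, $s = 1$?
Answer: $\frac{861}{8} \approx 107.63$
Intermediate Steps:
$N = - \frac{5}{8}$ ($N = \frac{\left(-1 + 4\right) + 2}{-8} = \left(3 + 2\right) \left(- \frac{1}{8}\right) = 5 \left(- \frac{1}{8}\right) = - \frac{5}{8} \approx -0.625$)
$F = \frac{5}{3}$ ($F = 2 + \frac{\left(0 - 2\right) 1}{6} = 2 + \frac{\left(-2\right) 1}{6} = 2 + \frac{1}{6} \left(-2\right) = 2 - \frac{1}{3} = \frac{5}{3} \approx 1.6667$)
$B{\left(S \right)} = - \frac{21}{8}$ ($B{\left(S \right)} = -3 + \left(- \frac{5}{8} + 1\right) = -3 + \frac{3}{8} = - \frac{21}{8}$)
$U{\left(H,E \right)} = - \frac{21}{8}$
$U{\left(-1,2 \right)} \left(-41\right) = \left(- \frac{21}{8}\right) \left(-41\right) = \frac{861}{8}$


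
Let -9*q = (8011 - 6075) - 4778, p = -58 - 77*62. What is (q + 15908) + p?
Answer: 102526/9 ≈ 11392.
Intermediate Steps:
p = -4832 (p = -58 - 4774 = -4832)
q = 2842/9 (q = -((8011 - 6075) - 4778)/9 = -(1936 - 4778)/9 = -1/9*(-2842) = 2842/9 ≈ 315.78)
(q + 15908) + p = (2842/9 + 15908) - 4832 = 146014/9 - 4832 = 102526/9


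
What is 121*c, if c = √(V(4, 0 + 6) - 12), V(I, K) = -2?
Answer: 121*I*√14 ≈ 452.74*I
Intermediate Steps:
c = I*√14 (c = √(-2 - 12) = √(-14) = I*√14 ≈ 3.7417*I)
121*c = 121*(I*√14) = 121*I*√14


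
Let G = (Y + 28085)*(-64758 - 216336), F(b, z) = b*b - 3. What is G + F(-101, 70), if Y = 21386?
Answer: -13905991076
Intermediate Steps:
F(b, z) = -3 + b² (F(b, z) = b² - 3 = -3 + b²)
G = -13906001274 (G = (21386 + 28085)*(-64758 - 216336) = 49471*(-281094) = -13906001274)
G + F(-101, 70) = -13906001274 + (-3 + (-101)²) = -13906001274 + (-3 + 10201) = -13906001274 + 10198 = -13905991076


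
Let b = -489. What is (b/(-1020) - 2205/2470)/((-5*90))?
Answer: 34709/37791000 ≈ 0.00091845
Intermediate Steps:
(b/(-1020) - 2205/2470)/((-5*90)) = (-489/(-1020) - 2205/2470)/((-5*90)) = (-489*(-1/1020) - 2205*1/2470)/(-450) = (163/340 - 441/494)*(-1/450) = -34709/83980*(-1/450) = 34709/37791000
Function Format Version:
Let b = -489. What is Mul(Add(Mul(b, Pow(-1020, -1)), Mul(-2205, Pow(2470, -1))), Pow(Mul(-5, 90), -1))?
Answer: Rational(34709, 37791000) ≈ 0.00091845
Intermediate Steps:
Mul(Add(Mul(b, Pow(-1020, -1)), Mul(-2205, Pow(2470, -1))), Pow(Mul(-5, 90), -1)) = Mul(Add(Mul(-489, Pow(-1020, -1)), Mul(-2205, Pow(2470, -1))), Pow(Mul(-5, 90), -1)) = Mul(Add(Mul(-489, Rational(-1, 1020)), Mul(-2205, Rational(1, 2470))), Pow(-450, -1)) = Mul(Add(Rational(163, 340), Rational(-441, 494)), Rational(-1, 450)) = Mul(Rational(-34709, 83980), Rational(-1, 450)) = Rational(34709, 37791000)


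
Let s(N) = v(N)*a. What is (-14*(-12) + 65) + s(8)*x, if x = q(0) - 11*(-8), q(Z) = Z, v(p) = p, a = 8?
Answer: 5865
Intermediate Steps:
x = 88 (x = 0 - 11*(-8) = 0 + 88 = 88)
s(N) = 8*N (s(N) = N*8 = 8*N)
(-14*(-12) + 65) + s(8)*x = (-14*(-12) + 65) + (8*8)*88 = (168 + 65) + 64*88 = 233 + 5632 = 5865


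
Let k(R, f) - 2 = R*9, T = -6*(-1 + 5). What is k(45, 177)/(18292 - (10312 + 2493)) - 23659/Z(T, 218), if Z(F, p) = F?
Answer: 14425189/14632 ≈ 985.87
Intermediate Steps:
T = -24 (T = -6*4 = -24)
k(R, f) = 2 + 9*R (k(R, f) = 2 + R*9 = 2 + 9*R)
k(45, 177)/(18292 - (10312 + 2493)) - 23659/Z(T, 218) = (2 + 9*45)/(18292 - (10312 + 2493)) - 23659/(-24) = (2 + 405)/(18292 - 1*12805) - 23659*(-1/24) = 407/(18292 - 12805) + 23659/24 = 407/5487 + 23659/24 = 14425189/14632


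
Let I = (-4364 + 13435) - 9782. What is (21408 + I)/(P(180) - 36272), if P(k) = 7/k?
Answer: -3725460/6528953 ≈ -0.57061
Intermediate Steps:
I = -711 (I = 9071 - 9782 = -711)
(21408 + I)/(P(180) - 36272) = (21408 - 711)/(7/180 - 36272) = 20697/(7*(1/180) - 36272) = 20697/(7/180 - 36272) = 20697/(-6528953/180) = 20697*(-180/6528953) = -3725460/6528953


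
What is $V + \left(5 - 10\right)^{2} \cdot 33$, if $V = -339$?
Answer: $486$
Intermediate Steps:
$V + \left(5 - 10\right)^{2} \cdot 33 = -339 + \left(5 - 10\right)^{2} \cdot 33 = -339 + \left(-5\right)^{2} \cdot 33 = -339 + 25 \cdot 33 = -339 + 825 = 486$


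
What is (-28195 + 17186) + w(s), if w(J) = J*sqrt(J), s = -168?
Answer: -11009 - 336*I*sqrt(42) ≈ -11009.0 - 2177.5*I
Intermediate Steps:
w(J) = J**(3/2)
(-28195 + 17186) + w(s) = (-28195 + 17186) + (-168)**(3/2) = -11009 - 336*I*sqrt(42)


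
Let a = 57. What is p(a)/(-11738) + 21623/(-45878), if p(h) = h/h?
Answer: -9066309/19232713 ≈ -0.47140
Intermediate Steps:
p(h) = 1
p(a)/(-11738) + 21623/(-45878) = 1/(-11738) + 21623/(-45878) = 1*(-1/11738) + 21623*(-1/45878) = -1/11738 - 3089/6554 = -9066309/19232713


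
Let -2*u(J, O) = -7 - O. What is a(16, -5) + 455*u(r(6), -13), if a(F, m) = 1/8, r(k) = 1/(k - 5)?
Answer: -10919/8 ≈ -1364.9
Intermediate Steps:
r(k) = 1/(-5 + k)
a(F, m) = 1/8
u(J, O) = 7/2 + O/2 (u(J, O) = -(-7 - O)/2 = 7/2 + O/2)
a(16, -5) + 455*u(r(6), -13) = 1/8 + 455*(7/2 + (1/2)*(-13)) = 1/8 + 455*(7/2 - 13/2) = 1/8 + 455*(-3) = 1/8 - 1365 = -10919/8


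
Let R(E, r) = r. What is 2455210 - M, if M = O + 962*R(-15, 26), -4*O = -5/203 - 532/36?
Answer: 4439964985/1827 ≈ 2.4302e+6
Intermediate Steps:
O = 6761/1827 (O = -(-5/203 - 532/36)/4 = -(-5*1/203 - 532*1/36)/4 = -(-5/203 - 133/9)/4 = -¼*(-27044/1827) = 6761/1827 ≈ 3.7006)
M = 45703685/1827 (M = 6761/1827 + 962*26 = 6761/1827 + 25012 = 45703685/1827 ≈ 25016.)
2455210 - M = 2455210 - 1*45703685/1827 = 2455210 - 45703685/1827 = 4439964985/1827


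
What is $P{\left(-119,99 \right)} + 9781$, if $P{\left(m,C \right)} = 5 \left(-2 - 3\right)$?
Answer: $9756$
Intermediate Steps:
$P{\left(m,C \right)} = -25$ ($P{\left(m,C \right)} = 5 \left(-5\right) = -25$)
$P{\left(-119,99 \right)} + 9781 = -25 + 9781 = 9756$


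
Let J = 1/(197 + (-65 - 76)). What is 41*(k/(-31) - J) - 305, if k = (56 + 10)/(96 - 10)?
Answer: -22898061/74648 ≈ -306.75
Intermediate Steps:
J = 1/56 (J = 1/(197 - 141) = 1/56 ≈ 0.017857)
k = 33/43 (k = 66/86 = 66*(1/86) = 33/43 ≈ 0.76744)
41*(k/(-31) - J) - 305 = 41*((33/43)/(-31) - 1*1/56) - 305 = 41*((33/43)*(-1/31) - 1/56) - 305 = 41*(-33/1333 - 1/56) - 305 = 41*(-3181/74648) - 305 = -130421/74648 - 305 = -22898061/74648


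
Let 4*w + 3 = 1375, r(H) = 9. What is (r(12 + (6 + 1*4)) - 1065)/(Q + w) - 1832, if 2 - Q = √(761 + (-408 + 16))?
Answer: -756049/412 - 11*√41/412 ≈ -1835.2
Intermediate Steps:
w = 343 (w = -¾ + (¼)*1375 = -¾ + 1375/4 = 343)
Q = 2 - 3*√41 (Q = 2 - √(761 + (-408 + 16)) = 2 - √(761 - 392) = 2 - √369 = 2 - 3*√41 ≈ -17.209)
(r(12 + (6 + 1*4)) - 1065)/(Q + w) - 1832 = (9 - 1065)/((2 - 3*√41) + 343) - 1832 = -1056/(345 - 3*√41) - 1832 = -1832 - 1056/(345 - 3*√41)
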